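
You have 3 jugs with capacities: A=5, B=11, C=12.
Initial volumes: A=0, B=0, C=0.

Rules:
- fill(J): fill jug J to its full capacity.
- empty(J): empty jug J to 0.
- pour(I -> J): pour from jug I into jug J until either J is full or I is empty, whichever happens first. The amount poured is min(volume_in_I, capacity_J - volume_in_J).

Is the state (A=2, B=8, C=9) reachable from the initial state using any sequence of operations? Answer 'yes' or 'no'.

BFS explored all 496 reachable states.
Reachable set includes: (0,0,0), (0,0,1), (0,0,2), (0,0,3), (0,0,4), (0,0,5), (0,0,6), (0,0,7), (0,0,8), (0,0,9), (0,0,10), (0,0,11) ...
Target (A=2, B=8, C=9) not in reachable set → no.

Answer: no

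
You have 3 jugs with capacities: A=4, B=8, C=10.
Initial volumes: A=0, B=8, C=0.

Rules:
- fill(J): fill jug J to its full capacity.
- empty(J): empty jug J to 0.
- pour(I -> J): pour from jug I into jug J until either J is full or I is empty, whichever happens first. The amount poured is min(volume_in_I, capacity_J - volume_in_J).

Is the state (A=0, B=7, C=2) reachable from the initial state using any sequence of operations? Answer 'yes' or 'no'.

BFS explored all 78 reachable states.
Reachable set includes: (0,0,0), (0,0,2), (0,0,4), (0,0,6), (0,0,8), (0,0,10), (0,2,0), (0,2,2), (0,2,4), (0,2,6), (0,2,8), (0,2,10) ...
Target (A=0, B=7, C=2) not in reachable set → no.

Answer: no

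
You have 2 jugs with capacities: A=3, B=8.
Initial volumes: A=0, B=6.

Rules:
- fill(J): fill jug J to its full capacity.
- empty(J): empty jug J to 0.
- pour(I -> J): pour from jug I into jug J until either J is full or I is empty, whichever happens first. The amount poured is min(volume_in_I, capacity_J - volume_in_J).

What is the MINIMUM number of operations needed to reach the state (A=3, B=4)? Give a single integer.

Answer: 7

Derivation:
BFS from (A=0, B=6). One shortest path:
  1. fill(A) -> (A=3 B=6)
  2. pour(A -> B) -> (A=1 B=8)
  3. empty(B) -> (A=1 B=0)
  4. pour(A -> B) -> (A=0 B=1)
  5. fill(A) -> (A=3 B=1)
  6. pour(A -> B) -> (A=0 B=4)
  7. fill(A) -> (A=3 B=4)
Reached target in 7 moves.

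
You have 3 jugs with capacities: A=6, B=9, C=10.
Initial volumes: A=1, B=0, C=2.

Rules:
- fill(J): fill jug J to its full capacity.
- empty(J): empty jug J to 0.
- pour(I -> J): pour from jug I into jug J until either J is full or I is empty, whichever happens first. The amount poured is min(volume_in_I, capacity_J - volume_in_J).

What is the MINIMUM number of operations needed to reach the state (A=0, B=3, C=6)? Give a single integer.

BFS from (A=1, B=0, C=2). One shortest path:
  1. pour(A -> B) -> (A=0 B=1 C=2)
  2. fill(A) -> (A=6 B=1 C=2)
  3. pour(C -> B) -> (A=6 B=3 C=0)
  4. pour(A -> C) -> (A=0 B=3 C=6)
Reached target in 4 moves.

Answer: 4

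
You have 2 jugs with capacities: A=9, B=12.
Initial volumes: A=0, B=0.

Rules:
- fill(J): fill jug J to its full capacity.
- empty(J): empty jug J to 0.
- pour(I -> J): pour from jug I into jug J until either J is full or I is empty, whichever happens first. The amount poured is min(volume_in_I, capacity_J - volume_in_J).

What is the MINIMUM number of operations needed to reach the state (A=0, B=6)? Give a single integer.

Answer: 6

Derivation:
BFS from (A=0, B=0). One shortest path:
  1. fill(A) -> (A=9 B=0)
  2. pour(A -> B) -> (A=0 B=9)
  3. fill(A) -> (A=9 B=9)
  4. pour(A -> B) -> (A=6 B=12)
  5. empty(B) -> (A=6 B=0)
  6. pour(A -> B) -> (A=0 B=6)
Reached target in 6 moves.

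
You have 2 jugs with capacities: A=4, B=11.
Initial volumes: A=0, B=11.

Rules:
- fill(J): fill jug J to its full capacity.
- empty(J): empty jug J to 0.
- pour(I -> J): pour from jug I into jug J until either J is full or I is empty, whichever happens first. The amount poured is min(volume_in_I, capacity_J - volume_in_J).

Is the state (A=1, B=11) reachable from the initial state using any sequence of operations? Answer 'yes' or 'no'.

Answer: yes

Derivation:
BFS from (A=0, B=11):
  1. fill(A) -> (A=4 B=11)
  2. empty(B) -> (A=4 B=0)
  3. pour(A -> B) -> (A=0 B=4)
  4. fill(A) -> (A=4 B=4)
  5. pour(A -> B) -> (A=0 B=8)
  6. fill(A) -> (A=4 B=8)
  7. pour(A -> B) -> (A=1 B=11)
Target reached → yes.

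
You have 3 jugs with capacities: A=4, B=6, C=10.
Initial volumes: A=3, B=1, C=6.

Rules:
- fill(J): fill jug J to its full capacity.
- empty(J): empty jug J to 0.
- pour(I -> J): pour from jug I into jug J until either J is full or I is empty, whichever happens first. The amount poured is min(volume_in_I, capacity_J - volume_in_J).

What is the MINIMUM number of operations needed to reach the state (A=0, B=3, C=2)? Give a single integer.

Answer: 4

Derivation:
BFS from (A=3, B=1, C=6). One shortest path:
  1. empty(B) -> (A=3 B=0 C=6)
  2. pour(A -> B) -> (A=0 B=3 C=6)
  3. pour(C -> A) -> (A=4 B=3 C=2)
  4. empty(A) -> (A=0 B=3 C=2)
Reached target in 4 moves.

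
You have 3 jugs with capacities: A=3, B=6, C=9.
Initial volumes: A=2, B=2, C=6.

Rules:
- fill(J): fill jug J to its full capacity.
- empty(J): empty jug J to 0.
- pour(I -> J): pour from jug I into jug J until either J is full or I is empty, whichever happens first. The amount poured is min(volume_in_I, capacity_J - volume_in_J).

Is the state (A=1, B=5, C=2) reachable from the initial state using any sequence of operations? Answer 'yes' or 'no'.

BFS explored all 135 reachable states.
Reachable set includes: (0,0,0), (0,0,1), (0,0,2), (0,0,3), (0,0,4), (0,0,5), (0,0,6), (0,0,7), (0,0,8), (0,0,9), (0,1,0), (0,1,3) ...
Target (A=1, B=5, C=2) not in reachable set → no.

Answer: no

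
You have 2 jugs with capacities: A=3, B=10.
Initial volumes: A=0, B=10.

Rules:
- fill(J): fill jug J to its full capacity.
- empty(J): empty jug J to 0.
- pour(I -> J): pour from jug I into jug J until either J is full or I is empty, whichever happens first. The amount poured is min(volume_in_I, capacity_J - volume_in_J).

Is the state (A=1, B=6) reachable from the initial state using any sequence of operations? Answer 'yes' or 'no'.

BFS explored all 26 reachable states.
Reachable set includes: (0,0), (0,1), (0,2), (0,3), (0,4), (0,5), (0,6), (0,7), (0,8), (0,9), (0,10), (1,0) ...
Target (A=1, B=6) not in reachable set → no.

Answer: no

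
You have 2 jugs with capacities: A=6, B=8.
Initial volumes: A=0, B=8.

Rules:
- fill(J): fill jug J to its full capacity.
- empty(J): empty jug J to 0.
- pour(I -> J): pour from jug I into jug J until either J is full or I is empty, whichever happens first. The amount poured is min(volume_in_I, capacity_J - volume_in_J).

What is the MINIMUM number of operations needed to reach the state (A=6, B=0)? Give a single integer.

BFS from (A=0, B=8). One shortest path:
  1. fill(A) -> (A=6 B=8)
  2. empty(B) -> (A=6 B=0)
Reached target in 2 moves.

Answer: 2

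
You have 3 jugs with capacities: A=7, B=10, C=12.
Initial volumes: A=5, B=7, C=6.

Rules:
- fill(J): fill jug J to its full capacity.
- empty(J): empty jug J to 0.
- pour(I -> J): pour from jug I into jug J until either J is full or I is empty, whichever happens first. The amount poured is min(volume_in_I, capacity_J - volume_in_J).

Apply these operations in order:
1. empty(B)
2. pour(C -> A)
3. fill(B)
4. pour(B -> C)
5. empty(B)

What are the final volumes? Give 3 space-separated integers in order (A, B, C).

Step 1: empty(B) -> (A=5 B=0 C=6)
Step 2: pour(C -> A) -> (A=7 B=0 C=4)
Step 3: fill(B) -> (A=7 B=10 C=4)
Step 4: pour(B -> C) -> (A=7 B=2 C=12)
Step 5: empty(B) -> (A=7 B=0 C=12)

Answer: 7 0 12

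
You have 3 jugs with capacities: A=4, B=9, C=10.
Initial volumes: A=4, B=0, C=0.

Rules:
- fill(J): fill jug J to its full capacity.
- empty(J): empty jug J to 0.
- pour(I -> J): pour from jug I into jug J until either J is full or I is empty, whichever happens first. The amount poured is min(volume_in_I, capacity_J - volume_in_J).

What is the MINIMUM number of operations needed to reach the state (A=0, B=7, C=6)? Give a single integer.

BFS from (A=4, B=0, C=0). One shortest path:
  1. fill(B) -> (A=4 B=9 C=0)
  2. pour(A -> C) -> (A=0 B=9 C=4)
  3. pour(B -> C) -> (A=0 B=3 C=10)
  4. pour(C -> A) -> (A=4 B=3 C=6)
  5. pour(A -> B) -> (A=0 B=7 C=6)
Reached target in 5 moves.

Answer: 5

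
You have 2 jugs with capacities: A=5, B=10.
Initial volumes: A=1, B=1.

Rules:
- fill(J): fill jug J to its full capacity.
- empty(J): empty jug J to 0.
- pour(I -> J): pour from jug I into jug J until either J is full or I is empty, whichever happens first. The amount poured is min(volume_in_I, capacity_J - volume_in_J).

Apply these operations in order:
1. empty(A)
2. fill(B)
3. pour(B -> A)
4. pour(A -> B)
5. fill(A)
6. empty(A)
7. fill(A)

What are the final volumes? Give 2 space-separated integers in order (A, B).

Answer: 5 10

Derivation:
Step 1: empty(A) -> (A=0 B=1)
Step 2: fill(B) -> (A=0 B=10)
Step 3: pour(B -> A) -> (A=5 B=5)
Step 4: pour(A -> B) -> (A=0 B=10)
Step 5: fill(A) -> (A=5 B=10)
Step 6: empty(A) -> (A=0 B=10)
Step 7: fill(A) -> (A=5 B=10)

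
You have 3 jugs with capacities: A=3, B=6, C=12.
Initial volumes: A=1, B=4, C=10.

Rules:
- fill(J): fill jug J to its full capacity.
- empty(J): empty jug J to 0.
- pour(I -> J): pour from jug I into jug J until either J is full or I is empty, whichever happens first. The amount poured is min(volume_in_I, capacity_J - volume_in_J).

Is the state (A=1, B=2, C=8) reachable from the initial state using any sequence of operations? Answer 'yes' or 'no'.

BFS explored all 227 reachable states.
Reachable set includes: (0,0,0), (0,0,1), (0,0,2), (0,0,3), (0,0,4), (0,0,5), (0,0,6), (0,0,7), (0,0,8), (0,0,9), (0,0,10), (0,0,11) ...
Target (A=1, B=2, C=8) not in reachable set → no.

Answer: no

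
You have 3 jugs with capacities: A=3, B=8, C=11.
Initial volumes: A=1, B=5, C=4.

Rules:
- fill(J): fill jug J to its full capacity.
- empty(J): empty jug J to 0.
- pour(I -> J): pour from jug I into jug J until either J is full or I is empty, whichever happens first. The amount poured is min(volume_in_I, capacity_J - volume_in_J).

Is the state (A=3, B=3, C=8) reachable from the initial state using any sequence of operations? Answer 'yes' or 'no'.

Answer: yes

Derivation:
BFS from (A=1, B=5, C=4):
  1. fill(C) -> (A=1 B=5 C=11)
  2. pour(B -> A) -> (A=3 B=3 C=11)
  3. empty(A) -> (A=0 B=3 C=11)
  4. pour(C -> A) -> (A=3 B=3 C=8)
Target reached → yes.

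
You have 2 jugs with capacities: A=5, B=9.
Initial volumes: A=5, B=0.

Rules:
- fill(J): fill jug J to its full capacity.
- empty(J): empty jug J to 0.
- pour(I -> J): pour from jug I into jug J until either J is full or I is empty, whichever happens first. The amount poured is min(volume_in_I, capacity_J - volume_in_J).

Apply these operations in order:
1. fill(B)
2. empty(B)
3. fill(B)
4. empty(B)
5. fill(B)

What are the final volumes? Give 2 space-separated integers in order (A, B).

Step 1: fill(B) -> (A=5 B=9)
Step 2: empty(B) -> (A=5 B=0)
Step 3: fill(B) -> (A=5 B=9)
Step 4: empty(B) -> (A=5 B=0)
Step 5: fill(B) -> (A=5 B=9)

Answer: 5 9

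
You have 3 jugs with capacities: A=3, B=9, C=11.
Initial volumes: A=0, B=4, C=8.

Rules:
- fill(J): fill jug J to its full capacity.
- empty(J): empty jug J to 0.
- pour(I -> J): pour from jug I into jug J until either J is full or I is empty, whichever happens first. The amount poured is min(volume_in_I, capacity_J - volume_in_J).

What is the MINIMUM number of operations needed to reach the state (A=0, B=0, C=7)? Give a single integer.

BFS from (A=0, B=4, C=8). One shortest path:
  1. fill(A) -> (A=3 B=4 C=8)
  2. empty(C) -> (A=3 B=4 C=0)
  3. pour(A -> B) -> (A=0 B=7 C=0)
  4. pour(B -> C) -> (A=0 B=0 C=7)
Reached target in 4 moves.

Answer: 4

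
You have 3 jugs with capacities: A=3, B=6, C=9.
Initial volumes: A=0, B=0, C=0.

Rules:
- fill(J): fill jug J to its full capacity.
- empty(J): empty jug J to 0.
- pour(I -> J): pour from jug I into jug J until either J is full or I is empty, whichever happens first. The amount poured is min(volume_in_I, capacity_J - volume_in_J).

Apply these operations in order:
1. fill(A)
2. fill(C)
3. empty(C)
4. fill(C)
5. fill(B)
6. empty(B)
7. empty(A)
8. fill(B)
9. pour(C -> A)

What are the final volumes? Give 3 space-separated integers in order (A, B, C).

Step 1: fill(A) -> (A=3 B=0 C=0)
Step 2: fill(C) -> (A=3 B=0 C=9)
Step 3: empty(C) -> (A=3 B=0 C=0)
Step 4: fill(C) -> (A=3 B=0 C=9)
Step 5: fill(B) -> (A=3 B=6 C=9)
Step 6: empty(B) -> (A=3 B=0 C=9)
Step 7: empty(A) -> (A=0 B=0 C=9)
Step 8: fill(B) -> (A=0 B=6 C=9)
Step 9: pour(C -> A) -> (A=3 B=6 C=6)

Answer: 3 6 6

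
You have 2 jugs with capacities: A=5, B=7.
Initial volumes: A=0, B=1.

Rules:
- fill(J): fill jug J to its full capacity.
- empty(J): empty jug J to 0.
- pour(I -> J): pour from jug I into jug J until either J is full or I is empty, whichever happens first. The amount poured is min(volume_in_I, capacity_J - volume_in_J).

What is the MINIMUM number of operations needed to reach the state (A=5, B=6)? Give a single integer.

Answer: 3

Derivation:
BFS from (A=0, B=1). One shortest path:
  1. fill(A) -> (A=5 B=1)
  2. pour(A -> B) -> (A=0 B=6)
  3. fill(A) -> (A=5 B=6)
Reached target in 3 moves.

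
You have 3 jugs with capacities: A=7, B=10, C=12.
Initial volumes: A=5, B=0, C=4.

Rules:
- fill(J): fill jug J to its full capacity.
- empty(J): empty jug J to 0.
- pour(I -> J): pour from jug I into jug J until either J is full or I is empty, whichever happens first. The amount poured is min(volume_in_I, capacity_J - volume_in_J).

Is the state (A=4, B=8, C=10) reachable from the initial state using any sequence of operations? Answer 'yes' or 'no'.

Answer: no

Derivation:
BFS explored all 550 reachable states.
Reachable set includes: (0,0,0), (0,0,1), (0,0,2), (0,0,3), (0,0,4), (0,0,5), (0,0,6), (0,0,7), (0,0,8), (0,0,9), (0,0,10), (0,0,11) ...
Target (A=4, B=8, C=10) not in reachable set → no.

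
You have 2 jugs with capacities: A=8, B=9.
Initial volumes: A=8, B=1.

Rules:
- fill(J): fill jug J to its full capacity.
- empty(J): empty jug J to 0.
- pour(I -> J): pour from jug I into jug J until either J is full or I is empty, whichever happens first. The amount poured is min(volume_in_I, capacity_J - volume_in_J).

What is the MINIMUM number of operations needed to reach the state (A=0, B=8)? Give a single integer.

Answer: 2

Derivation:
BFS from (A=8, B=1). One shortest path:
  1. empty(B) -> (A=8 B=0)
  2. pour(A -> B) -> (A=0 B=8)
Reached target in 2 moves.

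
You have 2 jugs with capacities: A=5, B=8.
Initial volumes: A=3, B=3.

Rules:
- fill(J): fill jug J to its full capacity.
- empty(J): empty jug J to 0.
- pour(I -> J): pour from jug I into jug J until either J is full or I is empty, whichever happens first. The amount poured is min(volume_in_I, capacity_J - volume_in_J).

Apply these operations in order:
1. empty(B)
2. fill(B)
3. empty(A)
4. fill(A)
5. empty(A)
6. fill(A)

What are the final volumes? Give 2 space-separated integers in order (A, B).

Step 1: empty(B) -> (A=3 B=0)
Step 2: fill(B) -> (A=3 B=8)
Step 3: empty(A) -> (A=0 B=8)
Step 4: fill(A) -> (A=5 B=8)
Step 5: empty(A) -> (A=0 B=8)
Step 6: fill(A) -> (A=5 B=8)

Answer: 5 8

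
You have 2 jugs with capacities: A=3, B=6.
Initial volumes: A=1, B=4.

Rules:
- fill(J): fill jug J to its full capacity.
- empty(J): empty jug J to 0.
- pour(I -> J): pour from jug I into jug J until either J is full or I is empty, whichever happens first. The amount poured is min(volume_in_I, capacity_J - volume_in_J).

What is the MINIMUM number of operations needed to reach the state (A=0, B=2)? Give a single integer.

Answer: 2

Derivation:
BFS from (A=1, B=4). One shortest path:
  1. pour(B -> A) -> (A=3 B=2)
  2. empty(A) -> (A=0 B=2)
Reached target in 2 moves.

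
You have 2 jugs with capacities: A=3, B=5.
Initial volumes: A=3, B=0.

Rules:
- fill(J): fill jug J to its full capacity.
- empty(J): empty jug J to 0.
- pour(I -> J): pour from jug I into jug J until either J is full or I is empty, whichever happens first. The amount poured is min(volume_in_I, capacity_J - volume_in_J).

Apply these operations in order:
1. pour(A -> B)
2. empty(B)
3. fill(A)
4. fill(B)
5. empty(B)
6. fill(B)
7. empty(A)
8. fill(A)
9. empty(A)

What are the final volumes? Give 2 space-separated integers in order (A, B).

Step 1: pour(A -> B) -> (A=0 B=3)
Step 2: empty(B) -> (A=0 B=0)
Step 3: fill(A) -> (A=3 B=0)
Step 4: fill(B) -> (A=3 B=5)
Step 5: empty(B) -> (A=3 B=0)
Step 6: fill(B) -> (A=3 B=5)
Step 7: empty(A) -> (A=0 B=5)
Step 8: fill(A) -> (A=3 B=5)
Step 9: empty(A) -> (A=0 B=5)

Answer: 0 5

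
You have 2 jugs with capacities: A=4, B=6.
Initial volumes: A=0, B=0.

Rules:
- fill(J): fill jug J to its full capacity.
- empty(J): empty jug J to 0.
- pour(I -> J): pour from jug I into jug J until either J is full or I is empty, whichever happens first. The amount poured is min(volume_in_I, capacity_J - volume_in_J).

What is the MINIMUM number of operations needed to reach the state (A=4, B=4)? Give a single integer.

Answer: 3

Derivation:
BFS from (A=0, B=0). One shortest path:
  1. fill(A) -> (A=4 B=0)
  2. pour(A -> B) -> (A=0 B=4)
  3. fill(A) -> (A=4 B=4)
Reached target in 3 moves.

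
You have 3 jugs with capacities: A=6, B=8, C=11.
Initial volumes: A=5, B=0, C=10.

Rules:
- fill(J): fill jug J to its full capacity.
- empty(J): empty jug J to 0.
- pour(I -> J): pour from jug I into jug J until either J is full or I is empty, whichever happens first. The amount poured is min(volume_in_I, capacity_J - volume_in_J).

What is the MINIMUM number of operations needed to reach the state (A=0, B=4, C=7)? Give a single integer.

Answer: 8

Derivation:
BFS from (A=5, B=0, C=10). One shortest path:
  1. fill(A) -> (A=6 B=0 C=10)
  2. pour(A -> B) -> (A=0 B=6 C=10)
  3. fill(A) -> (A=6 B=6 C=10)
  4. pour(A -> B) -> (A=4 B=8 C=10)
  5. pour(B -> C) -> (A=4 B=7 C=11)
  6. empty(C) -> (A=4 B=7 C=0)
  7. pour(B -> C) -> (A=4 B=0 C=7)
  8. pour(A -> B) -> (A=0 B=4 C=7)
Reached target in 8 moves.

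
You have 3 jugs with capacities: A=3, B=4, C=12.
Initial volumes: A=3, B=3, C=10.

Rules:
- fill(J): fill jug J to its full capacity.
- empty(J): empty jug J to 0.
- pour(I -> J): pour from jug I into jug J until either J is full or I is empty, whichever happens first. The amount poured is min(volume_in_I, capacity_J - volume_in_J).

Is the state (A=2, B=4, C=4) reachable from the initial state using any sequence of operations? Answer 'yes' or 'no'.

BFS from (A=3, B=3, C=10):
  1. empty(C) -> (A=3 B=3 C=0)
  2. pour(A -> B) -> (A=2 B=4 C=0)
  3. pour(B -> C) -> (A=2 B=0 C=4)
  4. fill(B) -> (A=2 B=4 C=4)
Target reached → yes.

Answer: yes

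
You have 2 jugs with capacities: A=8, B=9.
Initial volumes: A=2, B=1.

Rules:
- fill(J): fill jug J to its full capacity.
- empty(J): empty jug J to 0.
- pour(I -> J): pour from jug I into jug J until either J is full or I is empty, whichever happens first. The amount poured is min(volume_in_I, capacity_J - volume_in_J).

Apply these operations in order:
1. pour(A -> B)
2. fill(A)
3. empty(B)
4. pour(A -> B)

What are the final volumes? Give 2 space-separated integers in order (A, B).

Step 1: pour(A -> B) -> (A=0 B=3)
Step 2: fill(A) -> (A=8 B=3)
Step 3: empty(B) -> (A=8 B=0)
Step 4: pour(A -> B) -> (A=0 B=8)

Answer: 0 8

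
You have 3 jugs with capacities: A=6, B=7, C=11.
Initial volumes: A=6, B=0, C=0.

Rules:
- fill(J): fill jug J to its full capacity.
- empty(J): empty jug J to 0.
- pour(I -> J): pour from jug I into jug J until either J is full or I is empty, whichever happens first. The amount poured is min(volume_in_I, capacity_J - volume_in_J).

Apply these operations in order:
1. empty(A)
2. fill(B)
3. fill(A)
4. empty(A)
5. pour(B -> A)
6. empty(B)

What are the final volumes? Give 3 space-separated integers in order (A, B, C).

Answer: 6 0 0

Derivation:
Step 1: empty(A) -> (A=0 B=0 C=0)
Step 2: fill(B) -> (A=0 B=7 C=0)
Step 3: fill(A) -> (A=6 B=7 C=0)
Step 4: empty(A) -> (A=0 B=7 C=0)
Step 5: pour(B -> A) -> (A=6 B=1 C=0)
Step 6: empty(B) -> (A=6 B=0 C=0)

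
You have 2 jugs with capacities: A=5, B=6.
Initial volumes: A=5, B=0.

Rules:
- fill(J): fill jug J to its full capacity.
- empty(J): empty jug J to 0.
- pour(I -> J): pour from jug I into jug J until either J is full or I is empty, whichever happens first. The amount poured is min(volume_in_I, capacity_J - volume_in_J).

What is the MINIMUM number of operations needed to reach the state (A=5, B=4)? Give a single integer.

Answer: 6

Derivation:
BFS from (A=5, B=0). One shortest path:
  1. pour(A -> B) -> (A=0 B=5)
  2. fill(A) -> (A=5 B=5)
  3. pour(A -> B) -> (A=4 B=6)
  4. empty(B) -> (A=4 B=0)
  5. pour(A -> B) -> (A=0 B=4)
  6. fill(A) -> (A=5 B=4)
Reached target in 6 moves.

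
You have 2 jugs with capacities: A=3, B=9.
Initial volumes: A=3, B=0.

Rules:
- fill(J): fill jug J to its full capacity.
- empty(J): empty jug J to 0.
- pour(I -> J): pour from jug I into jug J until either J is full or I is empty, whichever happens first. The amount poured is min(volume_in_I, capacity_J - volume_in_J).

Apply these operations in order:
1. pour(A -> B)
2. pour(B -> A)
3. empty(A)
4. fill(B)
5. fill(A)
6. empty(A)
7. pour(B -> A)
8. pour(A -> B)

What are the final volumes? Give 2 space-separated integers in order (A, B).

Answer: 0 9

Derivation:
Step 1: pour(A -> B) -> (A=0 B=3)
Step 2: pour(B -> A) -> (A=3 B=0)
Step 3: empty(A) -> (A=0 B=0)
Step 4: fill(B) -> (A=0 B=9)
Step 5: fill(A) -> (A=3 B=9)
Step 6: empty(A) -> (A=0 B=9)
Step 7: pour(B -> A) -> (A=3 B=6)
Step 8: pour(A -> B) -> (A=0 B=9)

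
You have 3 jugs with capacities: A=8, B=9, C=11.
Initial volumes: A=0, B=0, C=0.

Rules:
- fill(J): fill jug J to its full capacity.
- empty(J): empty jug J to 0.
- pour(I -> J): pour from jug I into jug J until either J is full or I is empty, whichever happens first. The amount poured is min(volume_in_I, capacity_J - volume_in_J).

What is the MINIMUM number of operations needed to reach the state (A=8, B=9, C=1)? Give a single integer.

BFS from (A=0, B=0, C=0). One shortest path:
  1. fill(B) -> (A=0 B=9 C=0)
  2. pour(B -> A) -> (A=8 B=1 C=0)
  3. pour(B -> C) -> (A=8 B=0 C=1)
  4. fill(B) -> (A=8 B=9 C=1)
Reached target in 4 moves.

Answer: 4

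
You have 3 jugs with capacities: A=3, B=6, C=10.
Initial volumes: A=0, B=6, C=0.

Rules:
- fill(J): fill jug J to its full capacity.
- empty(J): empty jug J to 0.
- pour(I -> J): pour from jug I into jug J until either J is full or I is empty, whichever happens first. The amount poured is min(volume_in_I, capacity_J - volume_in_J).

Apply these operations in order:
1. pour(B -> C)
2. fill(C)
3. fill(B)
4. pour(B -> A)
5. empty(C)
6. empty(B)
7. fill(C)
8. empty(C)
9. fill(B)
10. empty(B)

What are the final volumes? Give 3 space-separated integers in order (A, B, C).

Step 1: pour(B -> C) -> (A=0 B=0 C=6)
Step 2: fill(C) -> (A=0 B=0 C=10)
Step 3: fill(B) -> (A=0 B=6 C=10)
Step 4: pour(B -> A) -> (A=3 B=3 C=10)
Step 5: empty(C) -> (A=3 B=3 C=0)
Step 6: empty(B) -> (A=3 B=0 C=0)
Step 7: fill(C) -> (A=3 B=0 C=10)
Step 8: empty(C) -> (A=3 B=0 C=0)
Step 9: fill(B) -> (A=3 B=6 C=0)
Step 10: empty(B) -> (A=3 B=0 C=0)

Answer: 3 0 0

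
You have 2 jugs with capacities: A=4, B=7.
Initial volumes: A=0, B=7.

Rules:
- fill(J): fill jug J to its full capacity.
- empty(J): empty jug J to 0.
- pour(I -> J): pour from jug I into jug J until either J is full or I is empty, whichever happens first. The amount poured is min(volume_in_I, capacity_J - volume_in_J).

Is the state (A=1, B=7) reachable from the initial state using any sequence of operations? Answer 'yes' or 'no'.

BFS from (A=0, B=7):
  1. fill(A) -> (A=4 B=7)
  2. empty(B) -> (A=4 B=0)
  3. pour(A -> B) -> (A=0 B=4)
  4. fill(A) -> (A=4 B=4)
  5. pour(A -> B) -> (A=1 B=7)
Target reached → yes.

Answer: yes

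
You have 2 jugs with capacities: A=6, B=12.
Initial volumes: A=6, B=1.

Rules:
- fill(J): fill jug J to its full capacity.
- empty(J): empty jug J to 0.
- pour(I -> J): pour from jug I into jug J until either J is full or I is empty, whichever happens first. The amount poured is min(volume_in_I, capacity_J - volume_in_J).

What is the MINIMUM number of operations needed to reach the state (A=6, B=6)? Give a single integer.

BFS from (A=6, B=1). One shortest path:
  1. empty(A) -> (A=0 B=1)
  2. fill(B) -> (A=0 B=12)
  3. pour(B -> A) -> (A=6 B=6)
Reached target in 3 moves.

Answer: 3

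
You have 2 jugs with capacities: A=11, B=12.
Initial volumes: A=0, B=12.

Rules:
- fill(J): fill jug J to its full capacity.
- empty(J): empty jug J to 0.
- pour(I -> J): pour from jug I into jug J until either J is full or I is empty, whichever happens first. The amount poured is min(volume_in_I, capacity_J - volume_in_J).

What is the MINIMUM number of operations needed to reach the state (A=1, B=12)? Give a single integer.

Answer: 4

Derivation:
BFS from (A=0, B=12). One shortest path:
  1. pour(B -> A) -> (A=11 B=1)
  2. empty(A) -> (A=0 B=1)
  3. pour(B -> A) -> (A=1 B=0)
  4. fill(B) -> (A=1 B=12)
Reached target in 4 moves.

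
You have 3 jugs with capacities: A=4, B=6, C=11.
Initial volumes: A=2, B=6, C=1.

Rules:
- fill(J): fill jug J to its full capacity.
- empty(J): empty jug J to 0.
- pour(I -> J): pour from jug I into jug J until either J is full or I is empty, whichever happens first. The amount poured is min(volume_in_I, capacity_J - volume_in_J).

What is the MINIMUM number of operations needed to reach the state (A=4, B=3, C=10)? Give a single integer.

BFS from (A=2, B=6, C=1). One shortest path:
  1. pour(C -> A) -> (A=3 B=6 C=0)
  2. pour(B -> C) -> (A=3 B=0 C=6)
  3. pour(A -> B) -> (A=0 B=3 C=6)
  4. fill(A) -> (A=4 B=3 C=6)
  5. pour(A -> C) -> (A=0 B=3 C=10)
  6. fill(A) -> (A=4 B=3 C=10)
Reached target in 6 moves.

Answer: 6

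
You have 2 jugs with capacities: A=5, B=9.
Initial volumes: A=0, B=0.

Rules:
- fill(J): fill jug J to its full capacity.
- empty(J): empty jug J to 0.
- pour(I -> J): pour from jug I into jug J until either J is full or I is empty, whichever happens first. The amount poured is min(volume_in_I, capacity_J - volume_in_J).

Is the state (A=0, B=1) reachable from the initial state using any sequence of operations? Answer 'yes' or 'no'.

BFS from (A=0, B=0):
  1. fill(A) -> (A=5 B=0)
  2. pour(A -> B) -> (A=0 B=5)
  3. fill(A) -> (A=5 B=5)
  4. pour(A -> B) -> (A=1 B=9)
  5. empty(B) -> (A=1 B=0)
  6. pour(A -> B) -> (A=0 B=1)
Target reached → yes.

Answer: yes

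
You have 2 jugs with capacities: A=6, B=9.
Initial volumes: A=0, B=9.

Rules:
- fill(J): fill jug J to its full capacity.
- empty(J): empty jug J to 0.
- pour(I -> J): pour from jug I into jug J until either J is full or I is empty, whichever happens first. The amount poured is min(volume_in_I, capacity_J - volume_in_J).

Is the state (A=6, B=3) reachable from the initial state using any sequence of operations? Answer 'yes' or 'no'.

BFS from (A=0, B=9):
  1. pour(B -> A) -> (A=6 B=3)
Target reached → yes.

Answer: yes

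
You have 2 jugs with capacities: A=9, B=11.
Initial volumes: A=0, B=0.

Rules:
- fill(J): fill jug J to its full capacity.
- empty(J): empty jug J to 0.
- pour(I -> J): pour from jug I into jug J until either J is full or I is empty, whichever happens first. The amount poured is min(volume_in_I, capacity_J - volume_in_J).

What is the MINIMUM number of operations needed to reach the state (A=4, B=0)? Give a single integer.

BFS from (A=0, B=0). One shortest path:
  1. fill(B) -> (A=0 B=11)
  2. pour(B -> A) -> (A=9 B=2)
  3. empty(A) -> (A=0 B=2)
  4. pour(B -> A) -> (A=2 B=0)
  5. fill(B) -> (A=2 B=11)
  6. pour(B -> A) -> (A=9 B=4)
  7. empty(A) -> (A=0 B=4)
  8. pour(B -> A) -> (A=4 B=0)
Reached target in 8 moves.

Answer: 8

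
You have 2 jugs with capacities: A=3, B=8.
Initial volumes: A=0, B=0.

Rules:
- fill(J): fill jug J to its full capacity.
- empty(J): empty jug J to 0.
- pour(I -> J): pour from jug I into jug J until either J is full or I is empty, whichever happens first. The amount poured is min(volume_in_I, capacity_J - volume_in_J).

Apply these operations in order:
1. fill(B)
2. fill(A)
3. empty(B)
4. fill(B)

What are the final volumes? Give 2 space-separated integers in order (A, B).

Step 1: fill(B) -> (A=0 B=8)
Step 2: fill(A) -> (A=3 B=8)
Step 3: empty(B) -> (A=3 B=0)
Step 4: fill(B) -> (A=3 B=8)

Answer: 3 8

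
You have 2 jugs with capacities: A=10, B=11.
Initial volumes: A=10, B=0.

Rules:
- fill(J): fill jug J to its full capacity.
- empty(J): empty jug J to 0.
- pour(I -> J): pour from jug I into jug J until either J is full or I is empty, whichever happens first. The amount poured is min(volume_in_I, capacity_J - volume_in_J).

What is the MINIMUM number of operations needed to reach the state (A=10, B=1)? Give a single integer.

BFS from (A=10, B=0). One shortest path:
  1. empty(A) -> (A=0 B=0)
  2. fill(B) -> (A=0 B=11)
  3. pour(B -> A) -> (A=10 B=1)
Reached target in 3 moves.

Answer: 3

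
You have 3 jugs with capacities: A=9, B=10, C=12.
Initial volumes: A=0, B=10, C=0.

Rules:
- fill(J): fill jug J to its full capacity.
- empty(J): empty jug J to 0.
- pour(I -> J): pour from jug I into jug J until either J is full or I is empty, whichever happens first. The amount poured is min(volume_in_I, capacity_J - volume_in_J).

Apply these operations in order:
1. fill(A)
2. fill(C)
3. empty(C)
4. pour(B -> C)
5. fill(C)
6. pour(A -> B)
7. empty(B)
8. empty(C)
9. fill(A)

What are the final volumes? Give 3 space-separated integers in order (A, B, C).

Answer: 9 0 0

Derivation:
Step 1: fill(A) -> (A=9 B=10 C=0)
Step 2: fill(C) -> (A=9 B=10 C=12)
Step 3: empty(C) -> (A=9 B=10 C=0)
Step 4: pour(B -> C) -> (A=9 B=0 C=10)
Step 5: fill(C) -> (A=9 B=0 C=12)
Step 6: pour(A -> B) -> (A=0 B=9 C=12)
Step 7: empty(B) -> (A=0 B=0 C=12)
Step 8: empty(C) -> (A=0 B=0 C=0)
Step 9: fill(A) -> (A=9 B=0 C=0)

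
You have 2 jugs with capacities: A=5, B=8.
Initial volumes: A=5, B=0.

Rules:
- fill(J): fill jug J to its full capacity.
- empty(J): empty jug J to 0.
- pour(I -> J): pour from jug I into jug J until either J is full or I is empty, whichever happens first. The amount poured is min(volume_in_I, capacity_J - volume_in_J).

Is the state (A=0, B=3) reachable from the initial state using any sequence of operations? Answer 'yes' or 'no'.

Answer: yes

Derivation:
BFS from (A=5, B=0):
  1. empty(A) -> (A=0 B=0)
  2. fill(B) -> (A=0 B=8)
  3. pour(B -> A) -> (A=5 B=3)
  4. empty(A) -> (A=0 B=3)
Target reached → yes.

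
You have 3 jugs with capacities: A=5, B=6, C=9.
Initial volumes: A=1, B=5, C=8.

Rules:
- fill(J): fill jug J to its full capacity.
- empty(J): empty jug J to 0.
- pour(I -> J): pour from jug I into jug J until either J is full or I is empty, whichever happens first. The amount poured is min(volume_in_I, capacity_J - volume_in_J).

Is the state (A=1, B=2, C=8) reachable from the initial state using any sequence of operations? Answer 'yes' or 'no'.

Answer: no

Derivation:
BFS explored all 261 reachable states.
Reachable set includes: (0,0,0), (0,0,1), (0,0,2), (0,0,3), (0,0,4), (0,0,5), (0,0,6), (0,0,7), (0,0,8), (0,0,9), (0,1,0), (0,1,1) ...
Target (A=1, B=2, C=8) not in reachable set → no.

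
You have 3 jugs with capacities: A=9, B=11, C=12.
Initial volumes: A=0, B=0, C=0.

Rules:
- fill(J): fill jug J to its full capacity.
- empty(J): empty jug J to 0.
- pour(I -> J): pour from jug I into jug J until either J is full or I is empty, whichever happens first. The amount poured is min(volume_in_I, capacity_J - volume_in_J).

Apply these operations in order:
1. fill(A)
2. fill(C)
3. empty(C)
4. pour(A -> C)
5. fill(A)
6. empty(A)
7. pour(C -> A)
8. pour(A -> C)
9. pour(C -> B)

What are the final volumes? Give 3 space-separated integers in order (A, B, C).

Answer: 0 9 0

Derivation:
Step 1: fill(A) -> (A=9 B=0 C=0)
Step 2: fill(C) -> (A=9 B=0 C=12)
Step 3: empty(C) -> (A=9 B=0 C=0)
Step 4: pour(A -> C) -> (A=0 B=0 C=9)
Step 5: fill(A) -> (A=9 B=0 C=9)
Step 6: empty(A) -> (A=0 B=0 C=9)
Step 7: pour(C -> A) -> (A=9 B=0 C=0)
Step 8: pour(A -> C) -> (A=0 B=0 C=9)
Step 9: pour(C -> B) -> (A=0 B=9 C=0)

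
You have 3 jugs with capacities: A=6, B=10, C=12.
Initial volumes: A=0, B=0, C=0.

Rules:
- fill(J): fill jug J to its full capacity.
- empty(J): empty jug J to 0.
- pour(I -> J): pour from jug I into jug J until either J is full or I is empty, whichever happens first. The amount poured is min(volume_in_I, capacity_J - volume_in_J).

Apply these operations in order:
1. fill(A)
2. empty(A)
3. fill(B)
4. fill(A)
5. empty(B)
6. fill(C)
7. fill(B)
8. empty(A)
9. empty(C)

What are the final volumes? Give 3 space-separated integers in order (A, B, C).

Answer: 0 10 0

Derivation:
Step 1: fill(A) -> (A=6 B=0 C=0)
Step 2: empty(A) -> (A=0 B=0 C=0)
Step 3: fill(B) -> (A=0 B=10 C=0)
Step 4: fill(A) -> (A=6 B=10 C=0)
Step 5: empty(B) -> (A=6 B=0 C=0)
Step 6: fill(C) -> (A=6 B=0 C=12)
Step 7: fill(B) -> (A=6 B=10 C=12)
Step 8: empty(A) -> (A=0 B=10 C=12)
Step 9: empty(C) -> (A=0 B=10 C=0)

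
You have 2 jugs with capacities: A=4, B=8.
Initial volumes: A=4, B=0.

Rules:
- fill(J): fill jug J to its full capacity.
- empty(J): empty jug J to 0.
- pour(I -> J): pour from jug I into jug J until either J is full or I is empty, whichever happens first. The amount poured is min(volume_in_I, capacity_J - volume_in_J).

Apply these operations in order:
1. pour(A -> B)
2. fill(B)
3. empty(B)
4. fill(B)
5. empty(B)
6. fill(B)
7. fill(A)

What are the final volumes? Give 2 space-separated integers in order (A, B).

Answer: 4 8

Derivation:
Step 1: pour(A -> B) -> (A=0 B=4)
Step 2: fill(B) -> (A=0 B=8)
Step 3: empty(B) -> (A=0 B=0)
Step 4: fill(B) -> (A=0 B=8)
Step 5: empty(B) -> (A=0 B=0)
Step 6: fill(B) -> (A=0 B=8)
Step 7: fill(A) -> (A=4 B=8)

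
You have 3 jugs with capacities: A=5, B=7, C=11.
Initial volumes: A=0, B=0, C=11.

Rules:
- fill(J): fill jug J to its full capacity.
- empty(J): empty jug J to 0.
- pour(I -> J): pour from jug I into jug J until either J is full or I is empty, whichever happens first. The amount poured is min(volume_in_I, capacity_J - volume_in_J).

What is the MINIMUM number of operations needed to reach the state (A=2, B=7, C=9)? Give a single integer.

Answer: 5

Derivation:
BFS from (A=0, B=0, C=11). One shortest path:
  1. pour(C -> B) -> (A=0 B=7 C=4)
  2. pour(B -> A) -> (A=5 B=2 C=4)
  3. pour(A -> C) -> (A=0 B=2 C=9)
  4. pour(B -> A) -> (A=2 B=0 C=9)
  5. fill(B) -> (A=2 B=7 C=9)
Reached target in 5 moves.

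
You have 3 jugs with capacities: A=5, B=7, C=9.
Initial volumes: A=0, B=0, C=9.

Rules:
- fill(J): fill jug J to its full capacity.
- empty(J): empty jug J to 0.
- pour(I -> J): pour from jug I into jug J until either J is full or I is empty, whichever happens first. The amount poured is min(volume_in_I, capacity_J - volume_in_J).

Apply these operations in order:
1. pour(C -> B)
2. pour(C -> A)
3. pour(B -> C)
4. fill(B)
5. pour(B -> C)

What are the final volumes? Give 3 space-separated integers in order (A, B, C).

Step 1: pour(C -> B) -> (A=0 B=7 C=2)
Step 2: pour(C -> A) -> (A=2 B=7 C=0)
Step 3: pour(B -> C) -> (A=2 B=0 C=7)
Step 4: fill(B) -> (A=2 B=7 C=7)
Step 5: pour(B -> C) -> (A=2 B=5 C=9)

Answer: 2 5 9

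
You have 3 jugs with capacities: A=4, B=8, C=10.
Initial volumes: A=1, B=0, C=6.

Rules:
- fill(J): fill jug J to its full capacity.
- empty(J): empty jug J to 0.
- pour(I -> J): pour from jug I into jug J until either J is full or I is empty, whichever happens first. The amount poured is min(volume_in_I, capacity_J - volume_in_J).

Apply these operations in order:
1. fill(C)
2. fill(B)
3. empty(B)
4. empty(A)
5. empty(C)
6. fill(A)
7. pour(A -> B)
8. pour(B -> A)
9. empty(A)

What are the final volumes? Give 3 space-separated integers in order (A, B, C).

Answer: 0 0 0

Derivation:
Step 1: fill(C) -> (A=1 B=0 C=10)
Step 2: fill(B) -> (A=1 B=8 C=10)
Step 3: empty(B) -> (A=1 B=0 C=10)
Step 4: empty(A) -> (A=0 B=0 C=10)
Step 5: empty(C) -> (A=0 B=0 C=0)
Step 6: fill(A) -> (A=4 B=0 C=0)
Step 7: pour(A -> B) -> (A=0 B=4 C=0)
Step 8: pour(B -> A) -> (A=4 B=0 C=0)
Step 9: empty(A) -> (A=0 B=0 C=0)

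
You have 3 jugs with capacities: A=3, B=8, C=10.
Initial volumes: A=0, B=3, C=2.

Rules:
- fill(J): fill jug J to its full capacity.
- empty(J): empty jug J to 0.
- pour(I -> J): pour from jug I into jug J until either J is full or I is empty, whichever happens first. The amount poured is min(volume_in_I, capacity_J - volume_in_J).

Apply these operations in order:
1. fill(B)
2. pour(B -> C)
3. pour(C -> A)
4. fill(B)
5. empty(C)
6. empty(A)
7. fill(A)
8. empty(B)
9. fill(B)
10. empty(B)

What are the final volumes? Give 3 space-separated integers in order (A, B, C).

Answer: 3 0 0

Derivation:
Step 1: fill(B) -> (A=0 B=8 C=2)
Step 2: pour(B -> C) -> (A=0 B=0 C=10)
Step 3: pour(C -> A) -> (A=3 B=0 C=7)
Step 4: fill(B) -> (A=3 B=8 C=7)
Step 5: empty(C) -> (A=3 B=8 C=0)
Step 6: empty(A) -> (A=0 B=8 C=0)
Step 7: fill(A) -> (A=3 B=8 C=0)
Step 8: empty(B) -> (A=3 B=0 C=0)
Step 9: fill(B) -> (A=3 B=8 C=0)
Step 10: empty(B) -> (A=3 B=0 C=0)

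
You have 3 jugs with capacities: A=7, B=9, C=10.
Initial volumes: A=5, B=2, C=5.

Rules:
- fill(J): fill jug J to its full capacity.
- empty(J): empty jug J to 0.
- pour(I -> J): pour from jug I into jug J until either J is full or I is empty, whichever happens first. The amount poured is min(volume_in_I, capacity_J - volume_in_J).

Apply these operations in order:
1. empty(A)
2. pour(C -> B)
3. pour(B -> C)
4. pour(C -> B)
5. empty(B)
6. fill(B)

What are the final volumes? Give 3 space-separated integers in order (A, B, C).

Step 1: empty(A) -> (A=0 B=2 C=5)
Step 2: pour(C -> B) -> (A=0 B=7 C=0)
Step 3: pour(B -> C) -> (A=0 B=0 C=7)
Step 4: pour(C -> B) -> (A=0 B=7 C=0)
Step 5: empty(B) -> (A=0 B=0 C=0)
Step 6: fill(B) -> (A=0 B=9 C=0)

Answer: 0 9 0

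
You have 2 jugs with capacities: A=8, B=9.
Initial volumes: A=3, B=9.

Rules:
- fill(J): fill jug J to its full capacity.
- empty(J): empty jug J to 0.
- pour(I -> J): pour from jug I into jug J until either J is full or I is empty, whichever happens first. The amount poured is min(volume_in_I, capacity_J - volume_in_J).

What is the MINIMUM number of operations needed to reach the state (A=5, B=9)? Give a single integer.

BFS from (A=3, B=9). One shortest path:
  1. pour(B -> A) -> (A=8 B=4)
  2. empty(A) -> (A=0 B=4)
  3. pour(B -> A) -> (A=4 B=0)
  4. fill(B) -> (A=4 B=9)
  5. pour(B -> A) -> (A=8 B=5)
  6. empty(A) -> (A=0 B=5)
  7. pour(B -> A) -> (A=5 B=0)
  8. fill(B) -> (A=5 B=9)
Reached target in 8 moves.

Answer: 8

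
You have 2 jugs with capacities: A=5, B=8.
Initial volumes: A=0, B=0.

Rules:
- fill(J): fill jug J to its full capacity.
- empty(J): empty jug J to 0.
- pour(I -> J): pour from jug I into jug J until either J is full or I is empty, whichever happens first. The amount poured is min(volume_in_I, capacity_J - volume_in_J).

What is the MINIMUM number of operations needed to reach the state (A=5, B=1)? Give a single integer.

BFS from (A=0, B=0). One shortest path:
  1. fill(B) -> (A=0 B=8)
  2. pour(B -> A) -> (A=5 B=3)
  3. empty(A) -> (A=0 B=3)
  4. pour(B -> A) -> (A=3 B=0)
  5. fill(B) -> (A=3 B=8)
  6. pour(B -> A) -> (A=5 B=6)
  7. empty(A) -> (A=0 B=6)
  8. pour(B -> A) -> (A=5 B=1)
Reached target in 8 moves.

Answer: 8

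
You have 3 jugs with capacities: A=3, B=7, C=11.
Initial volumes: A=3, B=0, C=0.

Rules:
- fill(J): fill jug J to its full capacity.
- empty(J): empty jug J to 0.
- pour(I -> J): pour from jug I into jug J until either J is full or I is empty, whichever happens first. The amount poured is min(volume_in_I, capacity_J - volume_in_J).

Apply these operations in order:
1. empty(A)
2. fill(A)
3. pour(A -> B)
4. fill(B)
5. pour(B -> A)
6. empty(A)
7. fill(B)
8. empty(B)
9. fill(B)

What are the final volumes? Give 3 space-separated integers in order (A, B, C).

Step 1: empty(A) -> (A=0 B=0 C=0)
Step 2: fill(A) -> (A=3 B=0 C=0)
Step 3: pour(A -> B) -> (A=0 B=3 C=0)
Step 4: fill(B) -> (A=0 B=7 C=0)
Step 5: pour(B -> A) -> (A=3 B=4 C=0)
Step 6: empty(A) -> (A=0 B=4 C=0)
Step 7: fill(B) -> (A=0 B=7 C=0)
Step 8: empty(B) -> (A=0 B=0 C=0)
Step 9: fill(B) -> (A=0 B=7 C=0)

Answer: 0 7 0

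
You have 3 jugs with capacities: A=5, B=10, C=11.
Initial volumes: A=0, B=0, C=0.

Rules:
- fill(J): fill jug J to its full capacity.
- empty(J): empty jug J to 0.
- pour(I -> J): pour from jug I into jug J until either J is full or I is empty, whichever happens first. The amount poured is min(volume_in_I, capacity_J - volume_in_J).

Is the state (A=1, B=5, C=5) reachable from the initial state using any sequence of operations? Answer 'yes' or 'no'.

BFS explored all 432 reachable states.
Reachable set includes: (0,0,0), (0,0,1), (0,0,2), (0,0,3), (0,0,4), (0,0,5), (0,0,6), (0,0,7), (0,0,8), (0,0,9), (0,0,10), (0,0,11) ...
Target (A=1, B=5, C=5) not in reachable set → no.

Answer: no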